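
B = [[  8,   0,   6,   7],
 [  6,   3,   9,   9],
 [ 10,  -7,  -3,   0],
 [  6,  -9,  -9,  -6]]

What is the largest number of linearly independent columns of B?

2

Row reduce to echelon form.
R2 ← R2 − (3/4)·R1: [0, 3, 9/2, 15/4]
R3 ← R3 − (5/4)·R1: [0, -7, -21/2, -35/4]
R4 ← R4 − (3/4)·R1: [0, -9, -27/2, -45/4]
R3 ← R3 + (7/3)·R2: [0, 0, 0, 0]
R4 ← R4 + (3)·R2: [0, 0, 0, 0]
Echelon form has 2 nonzero rows, so rank(B) = 2.
The rank gives the maximum number of linearly independent columns: 2.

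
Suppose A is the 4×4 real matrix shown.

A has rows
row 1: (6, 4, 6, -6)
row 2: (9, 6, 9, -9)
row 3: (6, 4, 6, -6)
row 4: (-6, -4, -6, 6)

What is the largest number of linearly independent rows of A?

1

Row reduce to echelon form.
R2 ← R2 − (3/2)·R1: [0, 0, 0, 0]
R3 ← R3 − R1: [0, 0, 0, 0]
R4 ← R4 + R1: [0, 0, 0, 0]
Echelon form has 1 nonzero row, so rank(A) = 1.
The rank gives the maximum number of linearly independent rows: 1.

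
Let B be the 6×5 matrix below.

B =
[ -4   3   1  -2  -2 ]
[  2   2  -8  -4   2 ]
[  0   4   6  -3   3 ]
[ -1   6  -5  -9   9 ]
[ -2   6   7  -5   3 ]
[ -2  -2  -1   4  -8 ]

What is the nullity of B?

0

Row reduce to echelon form.
R2 ← R2 + (1/2)·R1: [0, 7/2, -15/2, -5, 1]
R4 ← R4 − (1/4)·R1: [0, 21/4, -21/4, -17/2, 19/2]
R5 ← R5 − (1/2)·R1: [0, 9/2, 13/2, -4, 4]
R6 ← R6 − (1/2)·R1: [0, -7/2, -3/2, 5, -7]
R3 ← R3 − (8/7)·R2: [0, 0, 102/7, 19/7, 13/7]
R4 ← R4 − (3/2)·R2: [0, 0, 6, -1, 8]
R5 ← R5 − (9/7)·R2: [0, 0, 113/7, 17/7, 19/7]
R6 ← R6 + R2: [0, 0, -9, 0, -6]
R4 ← R4 − (7/17)·R3: [0, 0, 0, -36/17, 123/17]
R5 ← R5 − (113/102)·R3: [0, 0, 0, -59/102, 67/102]
R6 ← R6 + (21/34)·R3: [0, 0, 0, 57/34, -165/34]
R5 ← R5 − (59/216)·R4: [0, 0, 0, 0, -95/72]
R6 ← R6 + (19/24)·R4: [0, 0, 0, 0, 7/8]
R6 ← R6 + (63/95)·R5: [0, 0, 0, 0, 0]
5 nonzero rows, so rank(B) = 5.
B has 5 columns; by rank–nullity, nullity = 5 − 5 = 0.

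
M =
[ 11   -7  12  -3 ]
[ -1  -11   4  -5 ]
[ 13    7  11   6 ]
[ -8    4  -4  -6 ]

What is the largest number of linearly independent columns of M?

4

Row reduce to echelon form.
R2 ← R2 + (1/11)·R1: [0, -128/11, 56/11, -58/11]
R3 ← R3 − (13/11)·R1: [0, 168/11, -35/11, 105/11]
R4 ← R4 + (8/11)·R1: [0, -12/11, 52/11, -90/11]
R3 ← R3 + (21/16)·R2: [0, 0, 7/2, 21/8]
R4 ← R4 − (3/32)·R2: [0, 0, 17/4, -123/16]
R4 ← R4 − (17/14)·R3: [0, 0, 0, -87/8]
Echelon form has 4 nonzero rows, so rank(M) = 4.
The rank gives the maximum number of linearly independent columns: 4.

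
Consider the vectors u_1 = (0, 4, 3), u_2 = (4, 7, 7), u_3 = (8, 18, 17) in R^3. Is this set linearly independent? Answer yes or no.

Form the matrix with these vectors as rows and row reduce.
Swap R1 ↔ R2
R3 ← R3 − (2)·R1: [0, 4, 3]
R3 ← R3 − R2: [0, 0, 0]
2 nonzero rows, so the 3 vectors span a space of dimension 2.
Since 2 < 3, the vectors are linearly dependent.

no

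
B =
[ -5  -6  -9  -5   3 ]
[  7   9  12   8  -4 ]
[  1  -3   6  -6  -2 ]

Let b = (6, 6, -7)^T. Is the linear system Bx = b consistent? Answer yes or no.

Row reduce the augmented matrix [B | b].
R2 ← R2 + (7/5)·R1: [0, 3/5, -3/5, 1, 1/5, 72/5]
R3 ← R3 + (1/5)·R1: [0, -21/5, 21/5, -7, -7/5, -29/5]
R3 ← R3 + (7)·R2: [0, 0, 0, 0, 0, 95]
The echelon form has 3 nonzero rows; the last pivot sits in the augmented column, so rank(B) = 2 but rank([B|b]) = 3.
Since the ranks differ, the system is inconsistent.

no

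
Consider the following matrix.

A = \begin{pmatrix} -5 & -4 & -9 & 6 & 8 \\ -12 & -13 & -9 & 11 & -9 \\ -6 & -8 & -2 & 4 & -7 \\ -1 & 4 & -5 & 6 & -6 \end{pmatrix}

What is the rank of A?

Row reduce to echelon form.
R2 ← R2 − (12/5)·R1: [0, -17/5, 63/5, -17/5, -141/5]
R3 ← R3 − (6/5)·R1: [0, -16/5, 44/5, -16/5, -83/5]
R4 ← R4 − (1/5)·R1: [0, 24/5, -16/5, 24/5, -38/5]
R3 ← R3 − (16/17)·R2: [0, 0, -52/17, 0, 169/17]
R4 ← R4 + (24/17)·R2: [0, 0, 248/17, 0, -806/17]
R4 ← R4 + (62/13)·R3: [0, 0, 0, 0, 0]
Echelon form has 3 nonzero rows, so rank(A) = 3.

3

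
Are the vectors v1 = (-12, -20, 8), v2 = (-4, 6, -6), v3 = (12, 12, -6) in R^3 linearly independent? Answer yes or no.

yes

Form the matrix with these vectors as rows and row reduce.
R2 ← R2 − (1/3)·R1: [0, 38/3, -26/3]
R3 ← R3 + R1: [0, -8, 2]
R3 ← R3 + (12/19)·R2: [0, 0, -66/19]
3 nonzero rows, so the 3 vectors span a space of dimension 3.
Since 3 = 3, the vectors are linearly independent.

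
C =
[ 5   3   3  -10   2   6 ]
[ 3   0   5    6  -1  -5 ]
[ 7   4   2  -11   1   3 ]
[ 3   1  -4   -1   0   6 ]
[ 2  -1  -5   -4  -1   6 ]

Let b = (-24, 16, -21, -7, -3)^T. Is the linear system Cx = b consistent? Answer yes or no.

yes

Row reduce the augmented matrix [C | b].
R2 ← R2 − (3/5)·R1: [0, -9/5, 16/5, 12, -11/5, -43/5, 152/5]
R3 ← R3 − (7/5)·R1: [0, -1/5, -11/5, 3, -9/5, -27/5, 63/5]
R4 ← R4 − (3/5)·R1: [0, -4/5, -29/5, 5, -6/5, 12/5, 37/5]
R5 ← R5 − (2/5)·R1: [0, -11/5, -31/5, 0, -9/5, 18/5, 33/5]
R3 ← R3 − (1/9)·R2: [0, 0, -23/9, 5/3, -14/9, -40/9, 83/9]
R4 ← R4 − (4/9)·R2: [0, 0, -65/9, -1/3, -2/9, 56/9, -55/9]
R5 ← R5 − (11/9)·R2: [0, 0, -91/9, -44/3, 8/9, 127/9, -275/9]
R4 ← R4 − (65/23)·R3: [0, 0, 0, -116/23, 96/23, 432/23, -740/23]
R5 ← R5 − (91/23)·R3: [0, 0, 0, -489/23, 162/23, 729/23, -1542/23]
R5 ← R5 − (489/116)·R4: [0, 0, 0, 0, -306/29, -1377/29, 1989/29]
The echelon form has 5 nonzero rows, and every pivot lies in the first 6 columns, so rank(C) = rank([C|b]) = 5.
The system is consistent.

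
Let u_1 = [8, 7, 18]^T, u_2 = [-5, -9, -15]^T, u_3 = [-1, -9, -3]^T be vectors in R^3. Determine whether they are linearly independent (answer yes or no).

yes

Form the matrix with these vectors as rows and row reduce.
R2 ← R2 + (5/8)·R1: [0, -37/8, -15/4]
R3 ← R3 + (1/8)·R1: [0, -65/8, -3/4]
R3 ← R3 − (65/37)·R2: [0, 0, 216/37]
3 nonzero rows, so the 3 vectors span a space of dimension 3.
Since 3 = 3, the vectors are linearly independent.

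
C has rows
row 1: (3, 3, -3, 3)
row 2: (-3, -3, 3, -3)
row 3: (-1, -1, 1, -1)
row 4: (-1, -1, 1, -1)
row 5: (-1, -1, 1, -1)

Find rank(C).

Row reduce to echelon form.
R2 ← R2 + R1: [0, 0, 0, 0]
R3 ← R3 + (1/3)·R1: [0, 0, 0, 0]
R4 ← R4 + (1/3)·R1: [0, 0, 0, 0]
R5 ← R5 + (1/3)·R1: [0, 0, 0, 0]
Echelon form has 1 nonzero row, so rank(C) = 1.

1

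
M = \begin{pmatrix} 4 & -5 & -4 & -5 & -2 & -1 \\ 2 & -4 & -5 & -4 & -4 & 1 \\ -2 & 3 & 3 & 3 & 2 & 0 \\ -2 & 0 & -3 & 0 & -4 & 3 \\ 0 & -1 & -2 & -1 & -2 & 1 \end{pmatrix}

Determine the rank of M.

2

Row reduce to echelon form.
R2 ← R2 − (1/2)·R1: [0, -3/2, -3, -3/2, -3, 3/2]
R3 ← R3 + (1/2)·R1: [0, 1/2, 1, 1/2, 1, -1/2]
R4 ← R4 + (1/2)·R1: [0, -5/2, -5, -5/2, -5, 5/2]
R3 ← R3 + (1/3)·R2: [0, 0, 0, 0, 0, 0]
R4 ← R4 − (5/3)·R2: [0, 0, 0, 0, 0, 0]
R5 ← R5 − (2/3)·R2: [0, 0, 0, 0, 0, 0]
Echelon form has 2 nonzero rows, so rank(M) = 2.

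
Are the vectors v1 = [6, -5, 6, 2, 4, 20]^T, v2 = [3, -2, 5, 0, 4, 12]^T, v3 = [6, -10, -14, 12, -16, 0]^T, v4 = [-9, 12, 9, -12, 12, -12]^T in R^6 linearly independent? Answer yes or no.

no

Form the matrix with these vectors as rows and row reduce.
R2 ← R2 − (1/2)·R1: [0, 1/2, 2, -1, 2, 2]
R3 ← R3 − R1: [0, -5, -20, 10, -20, -20]
R4 ← R4 + (3/2)·R1: [0, 9/2, 18, -9, 18, 18]
R3 ← R3 + (10)·R2: [0, 0, 0, 0, 0, 0]
R4 ← R4 − (9)·R2: [0, 0, 0, 0, 0, 0]
2 nonzero rows, so the 4 vectors span a space of dimension 2.
Since 2 < 4, the vectors are linearly dependent.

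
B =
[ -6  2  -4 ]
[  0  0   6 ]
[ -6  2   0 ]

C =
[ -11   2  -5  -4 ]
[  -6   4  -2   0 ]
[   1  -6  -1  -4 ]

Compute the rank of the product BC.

2

First compute BC:
[[ 50,  20,  30,  40],
 [  6, -36,  -6, -24],
 [ 54,  -4,  26,  24]]
Now row reduce the product.
R2 ← R2 − (3/25)·R1: [0, -192/5, -48/5, -144/5]
R3 ← R3 − (27/25)·R1: [0, -128/5, -32/5, -96/5]
R3 ← R3 − (2/3)·R2: [0, 0, 0, 0]
2 nonzero rows, so rank(BC) = 2.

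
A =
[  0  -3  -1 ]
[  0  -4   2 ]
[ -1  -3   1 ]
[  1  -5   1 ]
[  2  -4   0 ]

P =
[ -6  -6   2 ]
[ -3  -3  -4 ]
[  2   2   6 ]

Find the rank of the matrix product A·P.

First compute AP:
[[  7,   7,   6],
 [ 16,  16,  28],
 [ 17,  17,  16],
 [ 11,  11,  28],
 [  0,   0,  20]]
Now row reduce the product.
R2 ← R2 − (16/7)·R1: [0, 0, 100/7]
R3 ← R3 − (17/7)·R1: [0, 0, 10/7]
R4 ← R4 − (11/7)·R1: [0, 0, 130/7]
R3 ← R3 − (1/10)·R2: [0, 0, 0]
R4 ← R4 − (13/10)·R2: [0, 0, 0]
R5 ← R5 − (7/5)·R2: [0, 0, 0]
2 nonzero rows, so rank(AP) = 2.

2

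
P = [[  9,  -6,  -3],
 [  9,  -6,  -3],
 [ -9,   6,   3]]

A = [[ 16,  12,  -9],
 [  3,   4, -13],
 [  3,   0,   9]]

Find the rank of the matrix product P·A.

1

First compute PA:
[[117,  84, -30],
 [117,  84, -30],
 [-117, -84,  30]]
Now row reduce the product.
R2 ← R2 − R1: [0, 0, 0]
R3 ← R3 + R1: [0, 0, 0]
1 nonzero row, so rank(PA) = 1.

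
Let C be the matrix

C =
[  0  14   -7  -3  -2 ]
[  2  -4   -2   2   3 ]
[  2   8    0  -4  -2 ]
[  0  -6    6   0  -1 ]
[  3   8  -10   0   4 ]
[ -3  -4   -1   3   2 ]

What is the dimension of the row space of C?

Row reduce to echelon form.
Swap R1 ↔ R2
R3 ← R3 − R1: [0, 12, 2, -6, -5]
R5 ← R5 − (3/2)·R1: [0, 14, -7, -3, -1/2]
R6 ← R6 + (3/2)·R1: [0, -10, -4, 6, 13/2]
R3 ← R3 − (6/7)·R2: [0, 0, 8, -24/7, -23/7]
R4 ← R4 + (3/7)·R2: [0, 0, 3, -9/7, -13/7]
R5 ← R5 − R2: [0, 0, 0, 0, 3/2]
R6 ← R6 + (5/7)·R2: [0, 0, -9, 27/7, 71/14]
R4 ← R4 − (3/8)·R3: [0, 0, 0, 0, -5/8]
R6 ← R6 + (9/8)·R3: [0, 0, 0, 0, 11/8]
R5 ← R5 + (12/5)·R4: [0, 0, 0, 0, 0]
R6 ← R6 + (11/5)·R4: [0, 0, 0, 0, 0]
Echelon form has 4 nonzero rows, so rank(C) = 4.
The row space has dimension equal to the rank: 4.

4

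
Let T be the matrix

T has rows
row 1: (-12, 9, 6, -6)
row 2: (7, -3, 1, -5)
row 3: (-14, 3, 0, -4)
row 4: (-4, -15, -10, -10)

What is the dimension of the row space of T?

3

Row reduce to echelon form.
R2 ← R2 + (7/12)·R1: [0, 9/4, 9/2, -17/2]
R3 ← R3 − (7/6)·R1: [0, -15/2, -7, 3]
R4 ← R4 − (1/3)·R1: [0, -18, -12, -8]
R3 ← R3 + (10/3)·R2: [0, 0, 8, -76/3]
R4 ← R4 + (8)·R2: [0, 0, 24, -76]
R4 ← R4 − (3)·R3: [0, 0, 0, 0]
Echelon form has 3 nonzero rows, so rank(T) = 3.
The row space has dimension equal to the rank: 3.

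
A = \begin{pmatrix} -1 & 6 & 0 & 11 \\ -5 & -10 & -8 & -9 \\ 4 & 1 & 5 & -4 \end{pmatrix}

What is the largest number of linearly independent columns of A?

Row reduce to echelon form.
R2 ← R2 − (5)·R1: [0, -40, -8, -64]
R3 ← R3 + (4)·R1: [0, 25, 5, 40]
R3 ← R3 + (5/8)·R2: [0, 0, 0, 0]
Echelon form has 2 nonzero rows, so rank(A) = 2.
The rank gives the maximum number of linearly independent columns: 2.

2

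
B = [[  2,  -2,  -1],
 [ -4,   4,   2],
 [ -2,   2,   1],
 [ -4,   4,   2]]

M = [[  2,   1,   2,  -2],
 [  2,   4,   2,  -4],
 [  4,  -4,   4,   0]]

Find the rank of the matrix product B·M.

First compute BM:
[[ -4,  -2,  -4,   4],
 [  8,   4,   8,  -8],
 [  4,   2,   4,  -4],
 [  8,   4,   8,  -8]]
Now row reduce the product.
R2 ← R2 + (2)·R1: [0, 0, 0, 0]
R3 ← R3 + R1: [0, 0, 0, 0]
R4 ← R4 + (2)·R1: [0, 0, 0, 0]
1 nonzero row, so rank(BM) = 1.

1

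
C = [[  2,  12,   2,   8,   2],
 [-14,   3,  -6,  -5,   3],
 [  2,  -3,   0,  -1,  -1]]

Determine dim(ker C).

2

Row reduce to echelon form.
R2 ← R2 + (7)·R1: [0, 87, 8, 51, 17]
R3 ← R3 − R1: [0, -15, -2, -9, -3]
R3 ← R3 + (5/29)·R2: [0, 0, -18/29, -6/29, -2/29]
3 nonzero rows, so rank(C) = 3.
C has 5 columns; by rank–nullity, nullity = 5 − 3 = 2.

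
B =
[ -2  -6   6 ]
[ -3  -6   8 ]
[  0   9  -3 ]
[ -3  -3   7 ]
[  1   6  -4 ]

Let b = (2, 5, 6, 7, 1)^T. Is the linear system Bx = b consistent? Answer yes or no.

Row reduce the augmented matrix [B | b].
R2 ← R2 − (3/2)·R1: [0, 3, -1, 2]
R4 ← R4 − (3/2)·R1: [0, 6, -2, 4]
R5 ← R5 + (1/2)·R1: [0, 3, -1, 2]
R3 ← R3 − (3)·R2: [0, 0, 0, 0]
R4 ← R4 − (2)·R2: [0, 0, 0, 0]
R5 ← R5 − R2: [0, 0, 0, 0]
The echelon form has 2 nonzero rows, and every pivot lies in the first 3 columns, so rank(B) = rank([B|b]) = 2.
The system is consistent.

yes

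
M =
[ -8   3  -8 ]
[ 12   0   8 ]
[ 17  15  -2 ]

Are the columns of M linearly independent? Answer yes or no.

Row reduce M to echelon form.
R2 ← R2 + (3/2)·R1: [0, 9/2, -4]
R3 ← R3 + (17/8)·R1: [0, 171/8, -19]
R3 ← R3 − (19/4)·R2: [0, 0, 0]
2 pivots among 3 columns.
Only 2 < 3 pivot columns, so the columns are linearly dependent.

no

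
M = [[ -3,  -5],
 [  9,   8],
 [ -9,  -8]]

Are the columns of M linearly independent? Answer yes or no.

yes

Row reduce M to echelon form.
R2 ← R2 + (3)·R1: [0, -7]
R3 ← R3 − (3)·R1: [0, 7]
R3 ← R3 + R2: [0, 0]
2 pivots among 2 columns.
Every column is a pivot column, so the columns are linearly independent.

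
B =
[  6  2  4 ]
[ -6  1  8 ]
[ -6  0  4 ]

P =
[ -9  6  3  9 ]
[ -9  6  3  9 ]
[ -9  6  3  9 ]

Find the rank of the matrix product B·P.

First compute BP:
[[-108,  72,  36, 108],
 [-27,  18,   9,  27],
 [ 18, -12,  -6, -18]]
Now row reduce the product.
R2 ← R2 − (1/4)·R1: [0, 0, 0, 0]
R3 ← R3 + (1/6)·R1: [0, 0, 0, 0]
1 nonzero row, so rank(BP) = 1.

1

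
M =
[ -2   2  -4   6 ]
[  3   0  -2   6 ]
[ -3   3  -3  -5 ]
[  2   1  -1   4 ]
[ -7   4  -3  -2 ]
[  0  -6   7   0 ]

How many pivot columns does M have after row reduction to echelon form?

4

Row reduce to echelon form.
R2 ← R2 + (3/2)·R1: [0, 3, -8, 15]
R3 ← R3 − (3/2)·R1: [0, 0, 3, -14]
R4 ← R4 + R1: [0, 3, -5, 10]
R5 ← R5 − (7/2)·R1: [0, -3, 11, -23]
R4 ← R4 − R2: [0, 0, 3, -5]
R5 ← R5 + R2: [0, 0, 3, -8]
R6 ← R6 + (2)·R2: [0, 0, -9, 30]
R4 ← R4 − R3: [0, 0, 0, 9]
R5 ← R5 − R3: [0, 0, 0, 6]
R6 ← R6 + (3)·R3: [0, 0, 0, -12]
R5 ← R5 − (2/3)·R4: [0, 0, 0, 0]
R6 ← R6 + (4/3)·R4: [0, 0, 0, 0]
Echelon form has 4 nonzero rows, so rank(M) = 4.
Each nonzero row contributes one pivot column: 4 pivot columns.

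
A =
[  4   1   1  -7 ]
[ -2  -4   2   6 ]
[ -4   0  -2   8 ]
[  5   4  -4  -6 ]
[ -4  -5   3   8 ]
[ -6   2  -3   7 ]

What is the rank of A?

Row reduce to echelon form.
R2 ← R2 + (1/2)·R1: [0, -7/2, 5/2, 5/2]
R3 ← R3 + R1: [0, 1, -1, 1]
R4 ← R4 − (5/4)·R1: [0, 11/4, -21/4, 11/4]
R5 ← R5 + R1: [0, -4, 4, 1]
R6 ← R6 + (3/2)·R1: [0, 7/2, -3/2, -7/2]
R3 ← R3 + (2/7)·R2: [0, 0, -2/7, 12/7]
R4 ← R4 + (11/14)·R2: [0, 0, -23/7, 33/7]
R5 ← R5 − (8/7)·R2: [0, 0, 8/7, -13/7]
R6 ← R6 + R2: [0, 0, 1, -1]
R4 ← R4 − (23/2)·R3: [0, 0, 0, -15]
R5 ← R5 + (4)·R3: [0, 0, 0, 5]
R6 ← R6 + (7/2)·R3: [0, 0, 0, 5]
R5 ← R5 + (1/3)·R4: [0, 0, 0, 0]
R6 ← R6 + (1/3)·R4: [0, 0, 0, 0]
Echelon form has 4 nonzero rows, so rank(A) = 4.

4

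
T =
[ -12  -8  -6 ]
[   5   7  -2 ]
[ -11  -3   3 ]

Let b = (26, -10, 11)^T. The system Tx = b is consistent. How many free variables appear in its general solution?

0

Row reduce the augmented matrix [T | b].
R2 ← R2 + (5/12)·R1: [0, 11/3, -9/2, 5/6]
R3 ← R3 − (11/12)·R1: [0, 13/3, 17/2, -77/6]
R3 ← R3 − (13/11)·R2: [0, 0, 152/11, -152/11]
The echelon form has 3 nonzero rows, and every pivot lies in the first 3 columns, so rank(T) = rank([T|b]) = 3.
The system is consistent.
Free variables = (unknowns) − (rank) = 3 − 3 = 0.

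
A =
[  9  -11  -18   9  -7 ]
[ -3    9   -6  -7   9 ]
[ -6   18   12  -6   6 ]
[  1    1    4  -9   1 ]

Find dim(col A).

4

Row reduce to echelon form.
R2 ← R2 + (1/3)·R1: [0, 16/3, -12, -4, 20/3]
R3 ← R3 + (2/3)·R1: [0, 32/3, 0, 0, 4/3]
R4 ← R4 − (1/9)·R1: [0, 20/9, 6, -10, 16/9]
R3 ← R3 − (2)·R2: [0, 0, 24, 8, -12]
R4 ← R4 − (5/12)·R2: [0, 0, 11, -25/3, -1]
R4 ← R4 − (11/24)·R3: [0, 0, 0, -12, 9/2]
Echelon form has 4 nonzero rows, so rank(A) = 4.
The column space has dimension equal to the rank: 4.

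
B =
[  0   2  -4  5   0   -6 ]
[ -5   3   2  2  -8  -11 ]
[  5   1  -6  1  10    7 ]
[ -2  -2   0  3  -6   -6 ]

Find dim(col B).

4

Row reduce to echelon form.
Swap R1 ↔ R2
R3 ← R3 + R1: [0, 4, -4, 3, 2, -4]
R4 ← R4 − (2/5)·R1: [0, -16/5, -4/5, 11/5, -14/5, -8/5]
R3 ← R3 − (2)·R2: [0, 0, 4, -7, 2, 8]
R4 ← R4 + (8/5)·R2: [0, 0, -36/5, 51/5, -14/5, -56/5]
R4 ← R4 + (9/5)·R3: [0, 0, 0, -12/5, 4/5, 16/5]
Echelon form has 4 nonzero rows, so rank(B) = 4.
The column space has dimension equal to the rank: 4.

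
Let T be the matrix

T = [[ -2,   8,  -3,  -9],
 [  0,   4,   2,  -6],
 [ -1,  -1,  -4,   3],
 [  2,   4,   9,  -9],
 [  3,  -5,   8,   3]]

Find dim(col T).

2

Row reduce to echelon form.
R3 ← R3 − (1/2)·R1: [0, -5, -5/2, 15/2]
R4 ← R4 + R1: [0, 12, 6, -18]
R5 ← R5 + (3/2)·R1: [0, 7, 7/2, -21/2]
R3 ← R3 + (5/4)·R2: [0, 0, 0, 0]
R4 ← R4 − (3)·R2: [0, 0, 0, 0]
R5 ← R5 − (7/4)·R2: [0, 0, 0, 0]
Echelon form has 2 nonzero rows, so rank(T) = 2.
The column space has dimension equal to the rank: 2.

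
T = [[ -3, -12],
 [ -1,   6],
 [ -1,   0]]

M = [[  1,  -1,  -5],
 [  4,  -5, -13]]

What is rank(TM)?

2

First compute TM:
[[-51,  63, 171],
 [ 23, -29, -73],
 [ -1,   1,   5]]
Now row reduce the product.
R2 ← R2 + (23/51)·R1: [0, -10/17, 70/17]
R3 ← R3 − (1/51)·R1: [0, -4/17, 28/17]
R3 ← R3 − (2/5)·R2: [0, 0, 0]
2 nonzero rows, so rank(TM) = 2.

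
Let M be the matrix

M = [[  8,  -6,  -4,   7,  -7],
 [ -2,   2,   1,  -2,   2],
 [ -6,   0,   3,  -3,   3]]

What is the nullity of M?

3

Row reduce to echelon form.
R2 ← R2 + (1/4)·R1: [0, 1/2, 0, -1/4, 1/4]
R3 ← R3 + (3/4)·R1: [0, -9/2, 0, 9/4, -9/4]
R3 ← R3 + (9)·R2: [0, 0, 0, 0, 0]
2 nonzero rows, so rank(M) = 2.
M has 5 columns; by rank–nullity, nullity = 5 − 2 = 3.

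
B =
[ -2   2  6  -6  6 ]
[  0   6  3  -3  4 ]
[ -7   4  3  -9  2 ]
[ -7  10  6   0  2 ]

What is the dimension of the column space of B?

Row reduce to echelon form.
R3 ← R3 − (7/2)·R1: [0, -3, -18, 12, -19]
R4 ← R4 − (7/2)·R1: [0, 3, -15, 21, -19]
R3 ← R3 + (1/2)·R2: [0, 0, -33/2, 21/2, -17]
R4 ← R4 − (1/2)·R2: [0, 0, -33/2, 45/2, -21]
R4 ← R4 − R3: [0, 0, 0, 12, -4]
Echelon form has 4 nonzero rows, so rank(B) = 4.
The column space has dimension equal to the rank: 4.

4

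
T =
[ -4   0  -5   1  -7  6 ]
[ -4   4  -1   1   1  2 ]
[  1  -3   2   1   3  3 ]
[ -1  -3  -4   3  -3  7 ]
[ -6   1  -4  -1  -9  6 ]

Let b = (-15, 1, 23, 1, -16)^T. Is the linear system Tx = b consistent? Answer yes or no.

Row reduce the augmented matrix [T | b].
R2 ← R2 − R1: [0, 4, 4, 0, 8, -4, 16]
R3 ← R3 + (1/4)·R1: [0, -3, 3/4, 5/4, 5/4, 9/2, 77/4]
R4 ← R4 − (1/4)·R1: [0, -3, -11/4, 11/4, -5/4, 11/2, 19/4]
R5 ← R5 − (3/2)·R1: [0, 1, 7/2, -5/2, 3/2, -3, 13/2]
R3 ← R3 + (3/4)·R2: [0, 0, 15/4, 5/4, 29/4, 3/2, 125/4]
R4 ← R4 + (3/4)·R2: [0, 0, 1/4, 11/4, 19/4, 5/2, 67/4]
R5 ← R5 − (1/4)·R2: [0, 0, 5/2, -5/2, -1/2, -2, 5/2]
R4 ← R4 − (1/15)·R3: [0, 0, 0, 8/3, 64/15, 12/5, 44/3]
R5 ← R5 − (2/3)·R3: [0, 0, 0, -10/3, -16/3, -3, -55/3]
R5 ← R5 + (5/4)·R4: [0, 0, 0, 0, 0, 0, 0]
The echelon form has 4 nonzero rows, and every pivot lies in the first 6 columns, so rank(T) = rank([T|b]) = 4.
The system is consistent.

yes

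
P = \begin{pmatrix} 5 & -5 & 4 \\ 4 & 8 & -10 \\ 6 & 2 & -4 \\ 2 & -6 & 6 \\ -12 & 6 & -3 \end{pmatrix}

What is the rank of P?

Row reduce to echelon form.
R2 ← R2 − (4/5)·R1: [0, 12, -66/5]
R3 ← R3 − (6/5)·R1: [0, 8, -44/5]
R4 ← R4 − (2/5)·R1: [0, -4, 22/5]
R5 ← R5 + (12/5)·R1: [0, -6, 33/5]
R3 ← R3 − (2/3)·R2: [0, 0, 0]
R4 ← R4 + (1/3)·R2: [0, 0, 0]
R5 ← R5 + (1/2)·R2: [0, 0, 0]
Echelon form has 2 nonzero rows, so rank(P) = 2.

2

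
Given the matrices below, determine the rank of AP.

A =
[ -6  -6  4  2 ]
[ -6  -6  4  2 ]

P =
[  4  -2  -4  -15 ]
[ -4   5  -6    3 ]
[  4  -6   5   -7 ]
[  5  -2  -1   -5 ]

1

First compute AP:
[[ 26, -46,  78,  34],
 [ 26, -46,  78,  34]]
Now row reduce the product.
R2 ← R2 − R1: [0, 0, 0, 0]
1 nonzero row, so rank(AP) = 1.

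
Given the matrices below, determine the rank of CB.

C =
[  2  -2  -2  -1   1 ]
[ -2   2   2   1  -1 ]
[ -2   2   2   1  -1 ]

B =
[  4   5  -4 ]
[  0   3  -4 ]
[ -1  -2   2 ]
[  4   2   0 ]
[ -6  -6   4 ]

0

First compute CB:
[[  0,   0,   0],
 [  0,   0,   0],
 [  0,   0,   0]]
Now row reduce the product.
0 nonzero rows, so rank(CB) = 0.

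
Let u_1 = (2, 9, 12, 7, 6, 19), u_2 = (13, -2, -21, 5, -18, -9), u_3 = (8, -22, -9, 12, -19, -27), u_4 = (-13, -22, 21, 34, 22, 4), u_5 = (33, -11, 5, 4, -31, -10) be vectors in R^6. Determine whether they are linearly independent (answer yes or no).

yes

Form the matrix with these vectors as rows and row reduce.
R2 ← R2 − (13/2)·R1: [0, -121/2, -99, -81/2, -57, -265/2]
R3 ← R3 − (4)·R1: [0, -58, -57, -16, -43, -103]
R4 ← R4 + (13/2)·R1: [0, 73/2, 99, 159/2, 61, 255/2]
R5 ← R5 − (33/2)·R1: [0, -319/2, -193, -223/2, -130, -647/2]
R3 ← R3 − (116/121)·R2: [0, 0, 417/11, 2762/121, 1409/121, 2907/121]
R4 ← R4 + (73/121)·R2: [0, 0, 432/11, 6663/121, 3220/121, 5755/121]
R5 ← R5 − (29/11)·R2: [0, 0, 68, -52/11, 223/11, 284/11]
R4 ← R4 − (144/139)·R3: [0, 0, 0, 48039/1529, 22244/1529, 34667/1529]
R5 ← R5 − (748/417)·R3: [0, 0, 0, -209500/4587, -2821/4587, -26416/1529]
R5 ← R5 + (209500/144117)·R4: [0, 0, 0, 0, 44167/2151, 2260132/144117]
5 nonzero rows, so the 5 vectors span a space of dimension 5.
Since 5 = 5, the vectors are linearly independent.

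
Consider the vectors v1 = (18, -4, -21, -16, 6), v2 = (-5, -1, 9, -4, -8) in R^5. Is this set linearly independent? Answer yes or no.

yes

Form the matrix with these vectors as rows and row reduce.
R2 ← R2 + (5/18)·R1: [0, -19/9, 19/6, -76/9, -19/3]
2 nonzero rows, so the 2 vectors span a space of dimension 2.
Since 2 = 2, the vectors are linearly independent.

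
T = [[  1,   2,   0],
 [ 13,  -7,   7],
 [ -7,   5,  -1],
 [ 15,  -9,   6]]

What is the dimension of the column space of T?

3

Row reduce to echelon form.
R2 ← R2 − (13)·R1: [0, -33, 7]
R3 ← R3 + (7)·R1: [0, 19, -1]
R4 ← R4 − (15)·R1: [0, -39, 6]
R3 ← R3 + (19/33)·R2: [0, 0, 100/33]
R4 ← R4 − (13/11)·R2: [0, 0, -25/11]
R4 ← R4 + (3/4)·R3: [0, 0, 0]
Echelon form has 3 nonzero rows, so rank(T) = 3.
The column space has dimension equal to the rank: 3.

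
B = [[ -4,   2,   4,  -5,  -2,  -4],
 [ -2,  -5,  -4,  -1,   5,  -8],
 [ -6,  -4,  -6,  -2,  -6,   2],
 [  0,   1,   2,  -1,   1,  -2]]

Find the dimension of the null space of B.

3

Row reduce to echelon form.
R2 ← R2 − (1/2)·R1: [0, -6, -6, 3/2, 6, -6]
R3 ← R3 − (3/2)·R1: [0, -7, -12, 11/2, -3, 8]
R3 ← R3 − (7/6)·R2: [0, 0, -5, 15/4, -10, 15]
R4 ← R4 + (1/6)·R2: [0, 0, 1, -3/4, 2, -3]
R4 ← R4 + (1/5)·R3: [0, 0, 0, 0, 0, 0]
3 nonzero rows, so rank(B) = 3.
B has 6 columns; by rank–nullity, nullity = 6 − 3 = 3.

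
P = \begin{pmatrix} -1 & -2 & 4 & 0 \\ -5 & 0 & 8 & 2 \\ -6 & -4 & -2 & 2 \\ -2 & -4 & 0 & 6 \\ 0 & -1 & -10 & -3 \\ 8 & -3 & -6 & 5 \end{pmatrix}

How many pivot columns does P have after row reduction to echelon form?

Row reduce to echelon form.
R2 ← R2 − (5)·R1: [0, 10, -12, 2]
R3 ← R3 − (6)·R1: [0, 8, -26, 2]
R4 ← R4 − (2)·R1: [0, 0, -8, 6]
R6 ← R6 + (8)·R1: [0, -19, 26, 5]
R3 ← R3 − (4/5)·R2: [0, 0, -82/5, 2/5]
R5 ← R5 + (1/10)·R2: [0, 0, -56/5, -14/5]
R6 ← R6 + (19/10)·R2: [0, 0, 16/5, 44/5]
R4 ← R4 − (20/41)·R3: [0, 0, 0, 238/41]
R5 ← R5 − (28/41)·R3: [0, 0, 0, -126/41]
R6 ← R6 + (8/41)·R3: [0, 0, 0, 364/41]
R5 ← R5 + (9/17)·R4: [0, 0, 0, 0]
R6 ← R6 − (26/17)·R4: [0, 0, 0, 0]
Echelon form has 4 nonzero rows, so rank(P) = 4.
Each nonzero row contributes one pivot column: 4 pivot columns.

4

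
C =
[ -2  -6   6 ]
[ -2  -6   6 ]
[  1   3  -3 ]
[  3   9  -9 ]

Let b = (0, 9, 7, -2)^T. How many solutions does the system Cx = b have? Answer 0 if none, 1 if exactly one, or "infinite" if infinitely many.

Row reduce the augmented matrix [C | b].
R2 ← R2 − R1: [0, 0, 0, 9]
R3 ← R3 + (1/2)·R1: [0, 0, 0, 7]
R4 ← R4 + (3/2)·R1: [0, 0, 0, -2]
R3 ← R3 − (7/9)·R2: [0, 0, 0, 0]
R4 ← R4 + (2/9)·R2: [0, 0, 0, 0]
The echelon form has 2 nonzero rows; the last pivot sits in the augmented column, so rank(C) = 1 but rank([C|b]) = 2.
Since the ranks differ, the system is inconsistent.
It has no solutions.

0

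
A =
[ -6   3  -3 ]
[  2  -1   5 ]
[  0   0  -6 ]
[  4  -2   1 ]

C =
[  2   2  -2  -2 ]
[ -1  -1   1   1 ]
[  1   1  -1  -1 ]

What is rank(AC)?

1

First compute AC:
[[-18, -18,  18,  18],
 [ 10,  10, -10, -10],
 [ -6,  -6,   6,   6],
 [ 11,  11, -11, -11]]
Now row reduce the product.
R2 ← R2 + (5/9)·R1: [0, 0, 0, 0]
R3 ← R3 − (1/3)·R1: [0, 0, 0, 0]
R4 ← R4 + (11/18)·R1: [0, 0, 0, 0]
1 nonzero row, so rank(AC) = 1.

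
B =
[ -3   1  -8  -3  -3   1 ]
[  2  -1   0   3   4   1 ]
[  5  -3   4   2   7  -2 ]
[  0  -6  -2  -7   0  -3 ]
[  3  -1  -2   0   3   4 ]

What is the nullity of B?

1

Row reduce to echelon form.
R2 ← R2 + (2/3)·R1: [0, -1/3, -16/3, 1, 2, 5/3]
R3 ← R3 + (5/3)·R1: [0, -4/3, -28/3, -3, 2, -1/3]
R5 ← R5 + R1: [0, 0, -10, -3, 0, 5]
R3 ← R3 − (4)·R2: [0, 0, 12, -7, -6, -7]
R4 ← R4 − (18)·R2: [0, 0, 94, -25, -36, -33]
R4 ← R4 − (47/6)·R3: [0, 0, 0, 179/6, 11, 131/6]
R5 ← R5 + (5/6)·R3: [0, 0, 0, -53/6, -5, -5/6]
R5 ← R5 + (53/179)·R4: [0, 0, 0, 0, -312/179, 1008/179]
5 nonzero rows, so rank(B) = 5.
B has 6 columns; by rank–nullity, nullity = 6 − 5 = 1.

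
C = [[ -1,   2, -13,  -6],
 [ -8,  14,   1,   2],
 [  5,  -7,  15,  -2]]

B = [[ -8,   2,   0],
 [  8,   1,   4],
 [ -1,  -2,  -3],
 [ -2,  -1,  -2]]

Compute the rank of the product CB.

First compute CB:
[[ 49,  32,  59],
 [171,  -6,  49],
 [-107, -25, -69]]
Now row reduce the product.
R2 ← R2 − (171/49)·R1: [0, -5766/49, -7688/49]
R3 ← R3 + (107/49)·R1: [0, 2199/49, 2932/49]
R3 ← R3 + (733/1922)·R2: [0, 0, 0]
2 nonzero rows, so rank(CB) = 2.

2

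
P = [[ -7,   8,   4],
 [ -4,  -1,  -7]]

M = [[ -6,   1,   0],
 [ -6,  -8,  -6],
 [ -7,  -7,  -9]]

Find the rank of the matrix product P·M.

First compute PM:
[[-34, -99, -84],
 [ 79,  53,  69]]
Now row reduce the product.
R2 ← R2 + (79/34)·R1: [0, -6019/34, -2145/17]
2 nonzero rows, so rank(PM) = 2.

2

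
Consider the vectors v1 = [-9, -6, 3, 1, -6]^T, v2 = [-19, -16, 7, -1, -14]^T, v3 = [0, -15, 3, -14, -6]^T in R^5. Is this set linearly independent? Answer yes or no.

Form the matrix with these vectors as rows and row reduce.
R2 ← R2 − (19/9)·R1: [0, -10/3, 2/3, -28/9, -4/3]
R3 ← R3 − (9/2)·R2: [0, 0, 0, 0, 0]
2 nonzero rows, so the 3 vectors span a space of dimension 2.
Since 2 < 3, the vectors are linearly dependent.

no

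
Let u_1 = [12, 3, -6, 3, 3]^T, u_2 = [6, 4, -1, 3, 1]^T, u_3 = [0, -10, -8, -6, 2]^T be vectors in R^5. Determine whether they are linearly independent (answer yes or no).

Form the matrix with these vectors as rows and row reduce.
R2 ← R2 − (1/2)·R1: [0, 5/2, 2, 3/2, -1/2]
R3 ← R3 + (4)·R2: [0, 0, 0, 0, 0]
2 nonzero rows, so the 3 vectors span a space of dimension 2.
Since 2 < 3, the vectors are linearly dependent.

no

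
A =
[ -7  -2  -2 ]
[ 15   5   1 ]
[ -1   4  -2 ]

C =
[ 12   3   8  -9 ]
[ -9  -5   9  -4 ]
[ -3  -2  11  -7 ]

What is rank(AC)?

First compute AC:
[[-60,  -7, -96,  85],
 [132,  18, 176, -162],
 [-42, -19,   6,   7]]
Now row reduce the product.
R2 ← R2 + (11/5)·R1: [0, 13/5, -176/5, 25]
R3 ← R3 − (7/10)·R1: [0, -141/10, 366/5, -105/2]
R3 ← R3 + (141/26)·R2: [0, 0, -1530/13, 1080/13]
3 nonzero rows, so rank(AC) = 3.

3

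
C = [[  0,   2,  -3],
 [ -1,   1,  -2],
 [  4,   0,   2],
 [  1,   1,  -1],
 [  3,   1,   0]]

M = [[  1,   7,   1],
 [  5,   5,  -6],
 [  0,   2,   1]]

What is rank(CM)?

First compute CM:
[[ 10,   4, -15],
 [  4,  -6,  -9],
 [  4,  32,   6],
 [  6,  10,  -6],
 [  8,  26,  -3]]
Now row reduce the product.
R2 ← R2 − (2/5)·R1: [0, -38/5, -3]
R3 ← R3 − (2/5)·R1: [0, 152/5, 12]
R4 ← R4 − (3/5)·R1: [0, 38/5, 3]
R5 ← R5 − (4/5)·R1: [0, 114/5, 9]
R3 ← R3 + (4)·R2: [0, 0, 0]
R4 ← R4 + R2: [0, 0, 0]
R5 ← R5 + (3)·R2: [0, 0, 0]
2 nonzero rows, so rank(CM) = 2.

2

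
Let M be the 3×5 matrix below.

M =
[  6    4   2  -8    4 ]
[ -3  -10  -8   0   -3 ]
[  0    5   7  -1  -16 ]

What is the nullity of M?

2

Row reduce to echelon form.
R2 ← R2 + (1/2)·R1: [0, -8, -7, -4, -1]
R3 ← R3 + (5/8)·R2: [0, 0, 21/8, -7/2, -133/8]
3 nonzero rows, so rank(M) = 3.
M has 5 columns; by rank–nullity, nullity = 5 − 3 = 2.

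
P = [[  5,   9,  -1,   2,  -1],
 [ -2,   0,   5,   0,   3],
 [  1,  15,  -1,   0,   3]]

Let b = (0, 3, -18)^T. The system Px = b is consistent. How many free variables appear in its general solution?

Row reduce the augmented matrix [P | b].
R2 ← R2 + (2/5)·R1: [0, 18/5, 23/5, 4/5, 13/5, 3]
R3 ← R3 − (1/5)·R1: [0, 66/5, -4/5, -2/5, 16/5, -18]
R3 ← R3 − (11/3)·R2: [0, 0, -53/3, -10/3, -19/3, -29]
The echelon form has 3 nonzero rows, and every pivot lies in the first 5 columns, so rank(P) = rank([P|b]) = 3.
The system is consistent.
Free variables = (unknowns) − (rank) = 5 − 3 = 2.

2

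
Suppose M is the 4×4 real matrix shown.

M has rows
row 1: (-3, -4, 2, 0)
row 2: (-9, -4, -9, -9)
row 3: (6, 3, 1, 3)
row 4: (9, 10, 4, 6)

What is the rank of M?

3

Row reduce to echelon form.
R2 ← R2 − (3)·R1: [0, 8, -15, -9]
R3 ← R3 + (2)·R1: [0, -5, 5, 3]
R4 ← R4 + (3)·R1: [0, -2, 10, 6]
R3 ← R3 + (5/8)·R2: [0, 0, -35/8, -21/8]
R4 ← R4 + (1/4)·R2: [0, 0, 25/4, 15/4]
R4 ← R4 + (10/7)·R3: [0, 0, 0, 0]
Echelon form has 3 nonzero rows, so rank(M) = 3.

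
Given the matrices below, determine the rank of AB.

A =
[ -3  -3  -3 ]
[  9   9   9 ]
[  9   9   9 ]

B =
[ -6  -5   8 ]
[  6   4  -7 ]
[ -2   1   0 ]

First compute AB:
[[  6,   0,  -3],
 [-18,   0,   9],
 [-18,   0,   9]]
Now row reduce the product.
R2 ← R2 + (3)·R1: [0, 0, 0]
R3 ← R3 + (3)·R1: [0, 0, 0]
1 nonzero row, so rank(AB) = 1.

1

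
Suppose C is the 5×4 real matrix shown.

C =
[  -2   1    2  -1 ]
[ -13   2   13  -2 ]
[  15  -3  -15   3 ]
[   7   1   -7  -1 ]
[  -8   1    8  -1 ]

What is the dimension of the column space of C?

Row reduce to echelon form.
R2 ← R2 − (13/2)·R1: [0, -9/2, 0, 9/2]
R3 ← R3 + (15/2)·R1: [0, 9/2, 0, -9/2]
R4 ← R4 + (7/2)·R1: [0, 9/2, 0, -9/2]
R5 ← R5 − (4)·R1: [0, -3, 0, 3]
R3 ← R3 + R2: [0, 0, 0, 0]
R4 ← R4 + R2: [0, 0, 0, 0]
R5 ← R5 − (2/3)·R2: [0, 0, 0, 0]
Echelon form has 2 nonzero rows, so rank(C) = 2.
The column space has dimension equal to the rank: 2.

2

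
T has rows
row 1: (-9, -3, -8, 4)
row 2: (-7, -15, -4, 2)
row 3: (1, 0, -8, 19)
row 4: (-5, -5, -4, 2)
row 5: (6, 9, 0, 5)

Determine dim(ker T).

0

Row reduce to echelon form.
R2 ← R2 − (7/9)·R1: [0, -38/3, 20/9, -10/9]
R3 ← R3 + (1/9)·R1: [0, -1/3, -80/9, 175/9]
R4 ← R4 − (5/9)·R1: [0, -10/3, 4/9, -2/9]
R5 ← R5 + (2/3)·R1: [0, 7, -16/3, 23/3]
R3 ← R3 − (1/38)·R2: [0, 0, -170/19, 370/19]
R4 ← R4 − (5/19)·R2: [0, 0, -8/57, 4/57]
R5 ← R5 + (21/38)·R2: [0, 0, -78/19, 134/19]
R4 ← R4 − (4/255)·R3: [0, 0, 0, -4/17]
R5 ← R5 − (39/85)·R3: [0, 0, 0, -32/17]
R5 ← R5 − (8)·R4: [0, 0, 0, 0]
4 nonzero rows, so rank(T) = 4.
T has 4 columns; by rank–nullity, nullity = 4 − 4 = 0.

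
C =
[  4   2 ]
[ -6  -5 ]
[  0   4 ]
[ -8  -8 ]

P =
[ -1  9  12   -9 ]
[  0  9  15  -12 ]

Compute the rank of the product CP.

First compute CP:
[[ -4,  54,  78, -60],
 [  6, -99, -147, 114],
 [  0,  36,  60, -48],
 [  8, -144, -216, 168]]
Now row reduce the product.
R2 ← R2 + (3/2)·R1: [0, -18, -30, 24]
R4 ← R4 + (2)·R1: [0, -36, -60, 48]
R3 ← R3 + (2)·R2: [0, 0, 0, 0]
R4 ← R4 − (2)·R2: [0, 0, 0, 0]
2 nonzero rows, so rank(CP) = 2.

2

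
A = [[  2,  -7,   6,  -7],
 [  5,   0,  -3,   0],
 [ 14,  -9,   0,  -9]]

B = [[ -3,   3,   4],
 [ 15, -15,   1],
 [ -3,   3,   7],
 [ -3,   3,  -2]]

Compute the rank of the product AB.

First compute AB:
[[-108, 108,  57],
 [ -6,   6,  -1],
 [-150, 150,  65]]
Now row reduce the product.
R2 ← R2 − (1/18)·R1: [0, 0, -25/6]
R3 ← R3 − (25/18)·R1: [0, 0, -85/6]
R3 ← R3 − (17/5)·R2: [0, 0, 0]
2 nonzero rows, so rank(AB) = 2.

2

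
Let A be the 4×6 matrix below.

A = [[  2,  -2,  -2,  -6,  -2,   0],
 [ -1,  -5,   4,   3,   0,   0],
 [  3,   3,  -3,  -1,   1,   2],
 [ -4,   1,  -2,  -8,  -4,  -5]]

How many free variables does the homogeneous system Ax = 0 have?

3

Row reduce to echelon form.
R2 ← R2 + (1/2)·R1: [0, -6, 3, 0, -1, 0]
R3 ← R3 − (3/2)·R1: [0, 6, 0, 8, 4, 2]
R4 ← R4 + (2)·R1: [0, -3, -6, -20, -8, -5]
R3 ← R3 + R2: [0, 0, 3, 8, 3, 2]
R4 ← R4 − (1/2)·R2: [0, 0, -15/2, -20, -15/2, -5]
R4 ← R4 + (5/2)·R3: [0, 0, 0, 0, 0, 0]
3 nonzero rows, so rank(A) = 3.
A has 6 columns; by rank–nullity, nullity = 6 − 3 = 3.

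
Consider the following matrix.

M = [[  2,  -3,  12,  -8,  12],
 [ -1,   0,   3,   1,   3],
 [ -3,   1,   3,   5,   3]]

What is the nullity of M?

3

Row reduce to echelon form.
R2 ← R2 + (1/2)·R1: [0, -3/2, 9, -3, 9]
R3 ← R3 + (3/2)·R1: [0, -7/2, 21, -7, 21]
R3 ← R3 − (7/3)·R2: [0, 0, 0, 0, 0]
2 nonzero rows, so rank(M) = 2.
M has 5 columns; by rank–nullity, nullity = 5 − 2 = 3.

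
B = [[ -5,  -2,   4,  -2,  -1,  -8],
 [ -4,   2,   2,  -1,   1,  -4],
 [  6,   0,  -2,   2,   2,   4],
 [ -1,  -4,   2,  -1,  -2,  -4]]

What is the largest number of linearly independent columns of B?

3

Row reduce to echelon form.
R2 ← R2 − (4/5)·R1: [0, 18/5, -6/5, 3/5, 9/5, 12/5]
R3 ← R3 + (6/5)·R1: [0, -12/5, 14/5, -2/5, 4/5, -28/5]
R4 ← R4 − (1/5)·R1: [0, -18/5, 6/5, -3/5, -9/5, -12/5]
R3 ← R3 + (2/3)·R2: [0, 0, 2, 0, 2, -4]
R4 ← R4 + R2: [0, 0, 0, 0, 0, 0]
Echelon form has 3 nonzero rows, so rank(B) = 3.
The rank gives the maximum number of linearly independent columns: 3.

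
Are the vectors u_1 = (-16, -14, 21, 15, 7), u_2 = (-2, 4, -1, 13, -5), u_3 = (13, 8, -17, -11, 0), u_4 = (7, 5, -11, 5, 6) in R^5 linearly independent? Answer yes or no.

yes

Form the matrix with these vectors as rows and row reduce.
R2 ← R2 − (1/8)·R1: [0, 23/4, -29/8, 89/8, -47/8]
R3 ← R3 + (13/16)·R1: [0, -27/8, 1/16, 19/16, 91/16]
R4 ← R4 + (7/16)·R1: [0, -9/8, -29/16, 185/16, 145/16]
R3 ← R3 + (27/46)·R2: [0, 0, -95/46, 355/46, 103/46]
R4 ← R4 + (9/46)·R2: [0, 0, -58/23, 316/23, 182/23]
R4 ← R4 − (116/95)·R3: [0, 0, 0, 82/19, 492/95]
4 nonzero rows, so the 4 vectors span a space of dimension 4.
Since 4 = 4, the vectors are linearly independent.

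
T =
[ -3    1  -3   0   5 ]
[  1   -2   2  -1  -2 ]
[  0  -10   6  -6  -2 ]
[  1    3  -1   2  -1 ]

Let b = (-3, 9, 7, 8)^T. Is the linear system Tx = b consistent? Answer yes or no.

no

Row reduce the augmented matrix [T | b].
R2 ← R2 + (1/3)·R1: [0, -5/3, 1, -1, -1/3, 8]
R4 ← R4 + (1/3)·R1: [0, 10/3, -2, 2, 2/3, 7]
R3 ← R3 − (6)·R2: [0, 0, 0, 0, 0, -41]
R4 ← R4 + (2)·R2: [0, 0, 0, 0, 0, 23]
R4 ← R4 + (23/41)·R3: [0, 0, 0, 0, 0, 0]
The echelon form has 3 nonzero rows; the last pivot sits in the augmented column, so rank(T) = 2 but rank([T|b]) = 3.
Since the ranks differ, the system is inconsistent.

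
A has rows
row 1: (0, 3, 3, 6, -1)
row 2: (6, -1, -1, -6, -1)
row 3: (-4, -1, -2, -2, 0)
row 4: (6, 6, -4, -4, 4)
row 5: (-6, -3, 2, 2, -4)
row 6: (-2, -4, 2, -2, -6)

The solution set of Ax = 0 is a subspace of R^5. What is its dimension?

1

Row reduce to echelon form.
Swap R1 ↔ R2
R3 ← R3 + (2/3)·R1: [0, -5/3, -8/3, -6, -2/3]
R4 ← R4 − R1: [0, 7, -3, 2, 5]
R5 ← R5 + R1: [0, -4, 1, -4, -5]
R6 ← R6 + (1/3)·R1: [0, -13/3, 5/3, -4, -19/3]
R3 ← R3 + (5/9)·R2: [0, 0, -1, -8/3, -11/9]
R4 ← R4 − (7/3)·R2: [0, 0, -10, -12, 22/3]
R5 ← R5 + (4/3)·R2: [0, 0, 5, 4, -19/3]
R6 ← R6 + (13/9)·R2: [0, 0, 6, 14/3, -70/9]
R4 ← R4 − (10)·R3: [0, 0, 0, 44/3, 176/9]
R5 ← R5 + (5)·R3: [0, 0, 0, -28/3, -112/9]
R6 ← R6 + (6)·R3: [0, 0, 0, -34/3, -136/9]
R5 ← R5 + (7/11)·R4: [0, 0, 0, 0, 0]
R6 ← R6 + (17/22)·R4: [0, 0, 0, 0, 0]
4 nonzero rows, so rank(A) = 4.
A has 5 columns; by rank–nullity, nullity = 5 − 4 = 1.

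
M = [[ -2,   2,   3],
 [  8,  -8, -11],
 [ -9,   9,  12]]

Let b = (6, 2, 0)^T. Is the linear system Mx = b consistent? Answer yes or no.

Row reduce the augmented matrix [M | b].
R2 ← R2 + (4)·R1: [0, 0, 1, 26]
R3 ← R3 − (9/2)·R1: [0, 0, -3/2, -27]
R3 ← R3 + (3/2)·R2: [0, 0, 0, 12]
The echelon form has 3 nonzero rows; the last pivot sits in the augmented column, so rank(M) = 2 but rank([M|b]) = 3.
Since the ranks differ, the system is inconsistent.

no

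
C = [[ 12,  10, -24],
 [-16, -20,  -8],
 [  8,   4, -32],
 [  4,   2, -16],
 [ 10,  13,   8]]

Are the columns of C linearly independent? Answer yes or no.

Row reduce C to echelon form.
R2 ← R2 + (4/3)·R1: [0, -20/3, -40]
R3 ← R3 − (2/3)·R1: [0, -8/3, -16]
R4 ← R4 − (1/3)·R1: [0, -4/3, -8]
R5 ← R5 − (5/6)·R1: [0, 14/3, 28]
R3 ← R3 − (2/5)·R2: [0, 0, 0]
R4 ← R4 − (1/5)·R2: [0, 0, 0]
R5 ← R5 + (7/10)·R2: [0, 0, 0]
2 pivots among 3 columns.
Only 2 < 3 pivot columns, so the columns are linearly dependent.

no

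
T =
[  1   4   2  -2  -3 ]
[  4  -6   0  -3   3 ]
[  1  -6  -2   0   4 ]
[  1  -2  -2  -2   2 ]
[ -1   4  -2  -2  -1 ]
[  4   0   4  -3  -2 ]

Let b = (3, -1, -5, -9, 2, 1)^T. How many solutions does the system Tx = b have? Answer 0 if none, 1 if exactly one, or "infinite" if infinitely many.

Row reduce the augmented matrix [T | b].
R2 ← R2 − (4)·R1: [0, -22, -8, 5, 15, -13]
R3 ← R3 − R1: [0, -10, -4, 2, 7, -8]
R4 ← R4 − R1: [0, -6, -4, 0, 5, -12]
R5 ← R5 + R1: [0, 8, 0, -4, -4, 5]
R6 ← R6 − (4)·R1: [0, -16, -4, 5, 10, -11]
R3 ← R3 − (5/11)·R2: [0, 0, -4/11, -3/11, 2/11, -23/11]
R4 ← R4 − (3/11)·R2: [0, 0, -20/11, -15/11, 10/11, -93/11]
R5 ← R5 + (4/11)·R2: [0, 0, -32/11, -24/11, 16/11, 3/11]
R6 ← R6 − (8/11)·R2: [0, 0, 20/11, 15/11, -10/11, -17/11]
R4 ← R4 − (5)·R3: [0, 0, 0, 0, 0, 2]
R5 ← R5 − (8)·R3: [0, 0, 0, 0, 0, 17]
R6 ← R6 + (5)·R3: [0, 0, 0, 0, 0, -12]
R5 ← R5 − (17/2)·R4: [0, 0, 0, 0, 0, 0]
R6 ← R6 + (6)·R4: [0, 0, 0, 0, 0, 0]
The echelon form has 4 nonzero rows; the last pivot sits in the augmented column, so rank(T) = 3 but rank([T|b]) = 4.
Since the ranks differ, the system is inconsistent.
It has no solutions.

0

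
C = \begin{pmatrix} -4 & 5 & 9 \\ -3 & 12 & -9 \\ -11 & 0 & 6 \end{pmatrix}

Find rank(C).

Row reduce to echelon form.
R2 ← R2 − (3/4)·R1: [0, 33/4, -63/4]
R3 ← R3 − (11/4)·R1: [0, -55/4, -75/4]
R3 ← R3 + (5/3)·R2: [0, 0, -45]
Echelon form has 3 nonzero rows, so rank(C) = 3.

3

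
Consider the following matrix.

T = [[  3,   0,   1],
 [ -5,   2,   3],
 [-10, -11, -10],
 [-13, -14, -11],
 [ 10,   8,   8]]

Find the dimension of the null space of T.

0

Row reduce to echelon form.
R2 ← R2 + (5/3)·R1: [0, 2, 14/3]
R3 ← R3 + (10/3)·R1: [0, -11, -20/3]
R4 ← R4 + (13/3)·R1: [0, -14, -20/3]
R5 ← R5 − (10/3)·R1: [0, 8, 14/3]
R3 ← R3 + (11/2)·R2: [0, 0, 19]
R4 ← R4 + (7)·R2: [0, 0, 26]
R5 ← R5 − (4)·R2: [0, 0, -14]
R4 ← R4 − (26/19)·R3: [0, 0, 0]
R5 ← R5 + (14/19)·R3: [0, 0, 0]
3 nonzero rows, so rank(T) = 3.
T has 3 columns; by rank–nullity, nullity = 3 − 3 = 0.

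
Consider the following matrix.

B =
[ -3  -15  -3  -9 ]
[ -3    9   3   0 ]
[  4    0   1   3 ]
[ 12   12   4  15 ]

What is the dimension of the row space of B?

3

Row reduce to echelon form.
R2 ← R2 − R1: [0, 24, 6, 9]
R3 ← R3 + (4/3)·R1: [0, -20, -3, -9]
R4 ← R4 + (4)·R1: [0, -48, -8, -21]
R3 ← R3 + (5/6)·R2: [0, 0, 2, -3/2]
R4 ← R4 + (2)·R2: [0, 0, 4, -3]
R4 ← R4 − (2)·R3: [0, 0, 0, 0]
Echelon form has 3 nonzero rows, so rank(B) = 3.
The row space has dimension equal to the rank: 3.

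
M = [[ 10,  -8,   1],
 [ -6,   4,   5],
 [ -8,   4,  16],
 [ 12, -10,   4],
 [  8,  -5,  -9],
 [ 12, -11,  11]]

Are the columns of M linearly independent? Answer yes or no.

no

Row reduce M to echelon form.
R2 ← R2 + (3/5)·R1: [0, -4/5, 28/5]
R3 ← R3 + (4/5)·R1: [0, -12/5, 84/5]
R4 ← R4 − (6/5)·R1: [0, -2/5, 14/5]
R5 ← R5 − (4/5)·R1: [0, 7/5, -49/5]
R6 ← R6 − (6/5)·R1: [0, -7/5, 49/5]
R3 ← R3 − (3)·R2: [0, 0, 0]
R4 ← R4 − (1/2)·R2: [0, 0, 0]
R5 ← R5 + (7/4)·R2: [0, 0, 0]
R6 ← R6 − (7/4)·R2: [0, 0, 0]
2 pivots among 3 columns.
Only 2 < 3 pivot columns, so the columns are linearly dependent.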